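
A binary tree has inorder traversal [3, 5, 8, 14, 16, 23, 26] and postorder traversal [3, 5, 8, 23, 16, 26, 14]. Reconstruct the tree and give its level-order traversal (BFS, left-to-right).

Inorder:   [3, 5, 8, 14, 16, 23, 26]
Postorder: [3, 5, 8, 23, 16, 26, 14]
Algorithm: postorder visits root last, so walk postorder right-to-left;
each value is the root of the current inorder slice — split it at that
value, recurse on the right subtree first, then the left.
Recursive splits:
  root=14; inorder splits into left=[3, 5, 8], right=[16, 23, 26]
  root=26; inorder splits into left=[16, 23], right=[]
  root=16; inorder splits into left=[], right=[23]
  root=23; inorder splits into left=[], right=[]
  root=8; inorder splits into left=[3, 5], right=[]
  root=5; inorder splits into left=[3], right=[]
  root=3; inorder splits into left=[], right=[]
Reconstructed level-order: [14, 8, 26, 5, 16, 3, 23]


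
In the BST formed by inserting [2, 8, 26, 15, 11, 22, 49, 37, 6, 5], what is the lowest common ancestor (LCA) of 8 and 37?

Tree insertion order: [2, 8, 26, 15, 11, 22, 49, 37, 6, 5]
Tree (level-order array): [2, None, 8, 6, 26, 5, None, 15, 49, None, None, 11, 22, 37]
In a BST, the LCA of p=8, q=37 is the first node v on the
root-to-leaf path with p <= v <= q (go left if both < v, right if both > v).
Walk from root:
  at 2: both 8 and 37 > 2, go right
  at 8: 8 <= 8 <= 37, this is the LCA
LCA = 8


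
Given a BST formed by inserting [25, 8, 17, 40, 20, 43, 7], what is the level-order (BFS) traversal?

Tree insertion order: [25, 8, 17, 40, 20, 43, 7]
Tree (level-order array): [25, 8, 40, 7, 17, None, 43, None, None, None, 20]
BFS from the root, enqueuing left then right child of each popped node:
  queue [25] -> pop 25, enqueue [8, 40], visited so far: [25]
  queue [8, 40] -> pop 8, enqueue [7, 17], visited so far: [25, 8]
  queue [40, 7, 17] -> pop 40, enqueue [43], visited so far: [25, 8, 40]
  queue [7, 17, 43] -> pop 7, enqueue [none], visited so far: [25, 8, 40, 7]
  queue [17, 43] -> pop 17, enqueue [20], visited so far: [25, 8, 40, 7, 17]
  queue [43, 20] -> pop 43, enqueue [none], visited so far: [25, 8, 40, 7, 17, 43]
  queue [20] -> pop 20, enqueue [none], visited so far: [25, 8, 40, 7, 17, 43, 20]
Result: [25, 8, 40, 7, 17, 43, 20]


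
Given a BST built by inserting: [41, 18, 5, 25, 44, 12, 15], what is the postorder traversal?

Tree insertion order: [41, 18, 5, 25, 44, 12, 15]
Tree (level-order array): [41, 18, 44, 5, 25, None, None, None, 12, None, None, None, 15]
Postorder traversal: [15, 12, 5, 25, 18, 44, 41]


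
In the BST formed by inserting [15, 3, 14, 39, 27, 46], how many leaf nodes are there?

Tree built from: [15, 3, 14, 39, 27, 46]
Tree (level-order array): [15, 3, 39, None, 14, 27, 46]
Rule: A leaf has 0 children.
Per-node child counts:
  node 15: 2 child(ren)
  node 3: 1 child(ren)
  node 14: 0 child(ren)
  node 39: 2 child(ren)
  node 27: 0 child(ren)
  node 46: 0 child(ren)
Matching nodes: [14, 27, 46]
Count of leaf nodes: 3


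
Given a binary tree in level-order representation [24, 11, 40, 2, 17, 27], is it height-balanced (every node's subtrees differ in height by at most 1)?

Tree (level-order array): [24, 11, 40, 2, 17, 27]
Definition: a tree is height-balanced if, at every node, |h(left) - h(right)| <= 1 (empty subtree has height -1).
Bottom-up per-node check:
  node 2: h_left=-1, h_right=-1, diff=0 [OK], height=0
  node 17: h_left=-1, h_right=-1, diff=0 [OK], height=0
  node 11: h_left=0, h_right=0, diff=0 [OK], height=1
  node 27: h_left=-1, h_right=-1, diff=0 [OK], height=0
  node 40: h_left=0, h_right=-1, diff=1 [OK], height=1
  node 24: h_left=1, h_right=1, diff=0 [OK], height=2
All nodes satisfy the balance condition.
Result: Balanced


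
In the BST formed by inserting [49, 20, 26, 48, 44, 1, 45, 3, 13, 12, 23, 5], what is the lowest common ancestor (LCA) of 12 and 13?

Tree insertion order: [49, 20, 26, 48, 44, 1, 45, 3, 13, 12, 23, 5]
Tree (level-order array): [49, 20, None, 1, 26, None, 3, 23, 48, None, 13, None, None, 44, None, 12, None, None, 45, 5]
In a BST, the LCA of p=12, q=13 is the first node v on the
root-to-leaf path with p <= v <= q (go left if both < v, right if both > v).
Walk from root:
  at 49: both 12 and 13 < 49, go left
  at 20: both 12 and 13 < 20, go left
  at 1: both 12 and 13 > 1, go right
  at 3: both 12 and 13 > 3, go right
  at 13: 12 <= 13 <= 13, this is the LCA
LCA = 13


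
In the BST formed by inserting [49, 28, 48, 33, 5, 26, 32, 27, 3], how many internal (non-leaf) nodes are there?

Tree built from: [49, 28, 48, 33, 5, 26, 32, 27, 3]
Tree (level-order array): [49, 28, None, 5, 48, 3, 26, 33, None, None, None, None, 27, 32]
Rule: An internal node has at least one child.
Per-node child counts:
  node 49: 1 child(ren)
  node 28: 2 child(ren)
  node 5: 2 child(ren)
  node 3: 0 child(ren)
  node 26: 1 child(ren)
  node 27: 0 child(ren)
  node 48: 1 child(ren)
  node 33: 1 child(ren)
  node 32: 0 child(ren)
Matching nodes: [49, 28, 5, 26, 48, 33]
Count of internal (non-leaf) nodes: 6


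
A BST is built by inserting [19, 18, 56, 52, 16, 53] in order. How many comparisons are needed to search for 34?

Search path for 34: 19 -> 56 -> 52
Found: False
Comparisons: 3


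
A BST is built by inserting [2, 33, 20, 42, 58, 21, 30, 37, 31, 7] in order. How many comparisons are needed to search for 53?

Search path for 53: 2 -> 33 -> 42 -> 58
Found: False
Comparisons: 4


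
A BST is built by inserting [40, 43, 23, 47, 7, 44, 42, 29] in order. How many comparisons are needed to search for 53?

Search path for 53: 40 -> 43 -> 47
Found: False
Comparisons: 3


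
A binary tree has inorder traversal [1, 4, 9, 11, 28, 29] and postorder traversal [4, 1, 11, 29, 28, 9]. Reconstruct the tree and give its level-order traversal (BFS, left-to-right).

Inorder:   [1, 4, 9, 11, 28, 29]
Postorder: [4, 1, 11, 29, 28, 9]
Algorithm: postorder visits root last, so walk postorder right-to-left;
each value is the root of the current inorder slice — split it at that
value, recurse on the right subtree first, then the left.
Recursive splits:
  root=9; inorder splits into left=[1, 4], right=[11, 28, 29]
  root=28; inorder splits into left=[11], right=[29]
  root=29; inorder splits into left=[], right=[]
  root=11; inorder splits into left=[], right=[]
  root=1; inorder splits into left=[], right=[4]
  root=4; inorder splits into left=[], right=[]
Reconstructed level-order: [9, 1, 28, 4, 11, 29]


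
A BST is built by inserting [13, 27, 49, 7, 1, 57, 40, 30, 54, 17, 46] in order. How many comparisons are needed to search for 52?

Search path for 52: 13 -> 27 -> 49 -> 57 -> 54
Found: False
Comparisons: 5


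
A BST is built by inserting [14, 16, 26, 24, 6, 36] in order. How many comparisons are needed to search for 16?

Search path for 16: 14 -> 16
Found: True
Comparisons: 2


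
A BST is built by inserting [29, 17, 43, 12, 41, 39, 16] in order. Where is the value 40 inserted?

Starting tree (level order): [29, 17, 43, 12, None, 41, None, None, 16, 39]
Insertion path: 29 -> 43 -> 41 -> 39
Result: insert 40 as right child of 39
Final tree (level order): [29, 17, 43, 12, None, 41, None, None, 16, 39, None, None, None, None, 40]


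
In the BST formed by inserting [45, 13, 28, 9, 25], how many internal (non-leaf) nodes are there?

Tree built from: [45, 13, 28, 9, 25]
Tree (level-order array): [45, 13, None, 9, 28, None, None, 25]
Rule: An internal node has at least one child.
Per-node child counts:
  node 45: 1 child(ren)
  node 13: 2 child(ren)
  node 9: 0 child(ren)
  node 28: 1 child(ren)
  node 25: 0 child(ren)
Matching nodes: [45, 13, 28]
Count of internal (non-leaf) nodes: 3


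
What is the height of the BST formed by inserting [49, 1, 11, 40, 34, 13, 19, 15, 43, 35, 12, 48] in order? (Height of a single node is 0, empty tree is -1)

Insertion order: [49, 1, 11, 40, 34, 13, 19, 15, 43, 35, 12, 48]
Tree (level-order array): [49, 1, None, None, 11, None, 40, 34, 43, 13, 35, None, 48, 12, 19, None, None, None, None, None, None, 15]
Compute height bottom-up (empty subtree = -1):
  height(12) = 1 + max(-1, -1) = 0
  height(15) = 1 + max(-1, -1) = 0
  height(19) = 1 + max(0, -1) = 1
  height(13) = 1 + max(0, 1) = 2
  height(35) = 1 + max(-1, -1) = 0
  height(34) = 1 + max(2, 0) = 3
  height(48) = 1 + max(-1, -1) = 0
  height(43) = 1 + max(-1, 0) = 1
  height(40) = 1 + max(3, 1) = 4
  height(11) = 1 + max(-1, 4) = 5
  height(1) = 1 + max(-1, 5) = 6
  height(49) = 1 + max(6, -1) = 7
Height = 7


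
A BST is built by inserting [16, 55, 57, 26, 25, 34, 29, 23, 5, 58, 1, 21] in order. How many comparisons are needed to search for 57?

Search path for 57: 16 -> 55 -> 57
Found: True
Comparisons: 3


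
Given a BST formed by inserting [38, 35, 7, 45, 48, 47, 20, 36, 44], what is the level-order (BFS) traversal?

Tree insertion order: [38, 35, 7, 45, 48, 47, 20, 36, 44]
Tree (level-order array): [38, 35, 45, 7, 36, 44, 48, None, 20, None, None, None, None, 47]
BFS from the root, enqueuing left then right child of each popped node:
  queue [38] -> pop 38, enqueue [35, 45], visited so far: [38]
  queue [35, 45] -> pop 35, enqueue [7, 36], visited so far: [38, 35]
  queue [45, 7, 36] -> pop 45, enqueue [44, 48], visited so far: [38, 35, 45]
  queue [7, 36, 44, 48] -> pop 7, enqueue [20], visited so far: [38, 35, 45, 7]
  queue [36, 44, 48, 20] -> pop 36, enqueue [none], visited so far: [38, 35, 45, 7, 36]
  queue [44, 48, 20] -> pop 44, enqueue [none], visited so far: [38, 35, 45, 7, 36, 44]
  queue [48, 20] -> pop 48, enqueue [47], visited so far: [38, 35, 45, 7, 36, 44, 48]
  queue [20, 47] -> pop 20, enqueue [none], visited so far: [38, 35, 45, 7, 36, 44, 48, 20]
  queue [47] -> pop 47, enqueue [none], visited so far: [38, 35, 45, 7, 36, 44, 48, 20, 47]
Result: [38, 35, 45, 7, 36, 44, 48, 20, 47]


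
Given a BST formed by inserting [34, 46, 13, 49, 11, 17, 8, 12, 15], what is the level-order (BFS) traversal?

Tree insertion order: [34, 46, 13, 49, 11, 17, 8, 12, 15]
Tree (level-order array): [34, 13, 46, 11, 17, None, 49, 8, 12, 15]
BFS from the root, enqueuing left then right child of each popped node:
  queue [34] -> pop 34, enqueue [13, 46], visited so far: [34]
  queue [13, 46] -> pop 13, enqueue [11, 17], visited so far: [34, 13]
  queue [46, 11, 17] -> pop 46, enqueue [49], visited so far: [34, 13, 46]
  queue [11, 17, 49] -> pop 11, enqueue [8, 12], visited so far: [34, 13, 46, 11]
  queue [17, 49, 8, 12] -> pop 17, enqueue [15], visited so far: [34, 13, 46, 11, 17]
  queue [49, 8, 12, 15] -> pop 49, enqueue [none], visited so far: [34, 13, 46, 11, 17, 49]
  queue [8, 12, 15] -> pop 8, enqueue [none], visited so far: [34, 13, 46, 11, 17, 49, 8]
  queue [12, 15] -> pop 12, enqueue [none], visited so far: [34, 13, 46, 11, 17, 49, 8, 12]
  queue [15] -> pop 15, enqueue [none], visited so far: [34, 13, 46, 11, 17, 49, 8, 12, 15]
Result: [34, 13, 46, 11, 17, 49, 8, 12, 15]


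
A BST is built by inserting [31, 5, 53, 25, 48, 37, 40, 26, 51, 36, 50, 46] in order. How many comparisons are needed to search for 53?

Search path for 53: 31 -> 53
Found: True
Comparisons: 2


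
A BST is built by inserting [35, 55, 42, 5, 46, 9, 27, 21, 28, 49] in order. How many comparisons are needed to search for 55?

Search path for 55: 35 -> 55
Found: True
Comparisons: 2


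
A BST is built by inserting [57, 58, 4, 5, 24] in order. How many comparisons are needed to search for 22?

Search path for 22: 57 -> 4 -> 5 -> 24
Found: False
Comparisons: 4


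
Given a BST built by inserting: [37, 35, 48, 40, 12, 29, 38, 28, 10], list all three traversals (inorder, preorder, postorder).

Tree insertion order: [37, 35, 48, 40, 12, 29, 38, 28, 10]
Tree (level-order array): [37, 35, 48, 12, None, 40, None, 10, 29, 38, None, None, None, 28]
Inorder (L, root, R): [10, 12, 28, 29, 35, 37, 38, 40, 48]
Preorder (root, L, R): [37, 35, 12, 10, 29, 28, 48, 40, 38]
Postorder (L, R, root): [10, 28, 29, 12, 35, 38, 40, 48, 37]


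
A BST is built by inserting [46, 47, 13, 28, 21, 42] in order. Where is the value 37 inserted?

Starting tree (level order): [46, 13, 47, None, 28, None, None, 21, 42]
Insertion path: 46 -> 13 -> 28 -> 42
Result: insert 37 as left child of 42
Final tree (level order): [46, 13, 47, None, 28, None, None, 21, 42, None, None, 37]


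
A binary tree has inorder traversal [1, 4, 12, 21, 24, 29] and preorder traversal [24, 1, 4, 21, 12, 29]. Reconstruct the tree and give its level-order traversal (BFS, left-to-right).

Inorder:  [1, 4, 12, 21, 24, 29]
Preorder: [24, 1, 4, 21, 12, 29]
Algorithm: preorder visits root first, so consume preorder in order;
for each root, split the current inorder slice at that value into
left-subtree inorder and right-subtree inorder, then recurse.
Recursive splits:
  root=24; inorder splits into left=[1, 4, 12, 21], right=[29]
  root=1; inorder splits into left=[], right=[4, 12, 21]
  root=4; inorder splits into left=[], right=[12, 21]
  root=21; inorder splits into left=[12], right=[]
  root=12; inorder splits into left=[], right=[]
  root=29; inorder splits into left=[], right=[]
Reconstructed level-order: [24, 1, 29, 4, 21, 12]


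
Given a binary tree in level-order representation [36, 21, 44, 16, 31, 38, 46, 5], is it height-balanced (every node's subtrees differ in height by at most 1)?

Tree (level-order array): [36, 21, 44, 16, 31, 38, 46, 5]
Definition: a tree is height-balanced if, at every node, |h(left) - h(right)| <= 1 (empty subtree has height -1).
Bottom-up per-node check:
  node 5: h_left=-1, h_right=-1, diff=0 [OK], height=0
  node 16: h_left=0, h_right=-1, diff=1 [OK], height=1
  node 31: h_left=-1, h_right=-1, diff=0 [OK], height=0
  node 21: h_left=1, h_right=0, diff=1 [OK], height=2
  node 38: h_left=-1, h_right=-1, diff=0 [OK], height=0
  node 46: h_left=-1, h_right=-1, diff=0 [OK], height=0
  node 44: h_left=0, h_right=0, diff=0 [OK], height=1
  node 36: h_left=2, h_right=1, diff=1 [OK], height=3
All nodes satisfy the balance condition.
Result: Balanced


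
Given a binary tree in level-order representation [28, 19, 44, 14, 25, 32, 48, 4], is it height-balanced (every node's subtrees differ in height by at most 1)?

Tree (level-order array): [28, 19, 44, 14, 25, 32, 48, 4]
Definition: a tree is height-balanced if, at every node, |h(left) - h(right)| <= 1 (empty subtree has height -1).
Bottom-up per-node check:
  node 4: h_left=-1, h_right=-1, diff=0 [OK], height=0
  node 14: h_left=0, h_right=-1, diff=1 [OK], height=1
  node 25: h_left=-1, h_right=-1, diff=0 [OK], height=0
  node 19: h_left=1, h_right=0, diff=1 [OK], height=2
  node 32: h_left=-1, h_right=-1, diff=0 [OK], height=0
  node 48: h_left=-1, h_right=-1, diff=0 [OK], height=0
  node 44: h_left=0, h_right=0, diff=0 [OK], height=1
  node 28: h_left=2, h_right=1, diff=1 [OK], height=3
All nodes satisfy the balance condition.
Result: Balanced


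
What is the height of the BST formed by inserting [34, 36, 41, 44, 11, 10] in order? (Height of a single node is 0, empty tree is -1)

Insertion order: [34, 36, 41, 44, 11, 10]
Tree (level-order array): [34, 11, 36, 10, None, None, 41, None, None, None, 44]
Compute height bottom-up (empty subtree = -1):
  height(10) = 1 + max(-1, -1) = 0
  height(11) = 1 + max(0, -1) = 1
  height(44) = 1 + max(-1, -1) = 0
  height(41) = 1 + max(-1, 0) = 1
  height(36) = 1 + max(-1, 1) = 2
  height(34) = 1 + max(1, 2) = 3
Height = 3


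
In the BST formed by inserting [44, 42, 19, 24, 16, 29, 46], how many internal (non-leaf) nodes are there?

Tree built from: [44, 42, 19, 24, 16, 29, 46]
Tree (level-order array): [44, 42, 46, 19, None, None, None, 16, 24, None, None, None, 29]
Rule: An internal node has at least one child.
Per-node child counts:
  node 44: 2 child(ren)
  node 42: 1 child(ren)
  node 19: 2 child(ren)
  node 16: 0 child(ren)
  node 24: 1 child(ren)
  node 29: 0 child(ren)
  node 46: 0 child(ren)
Matching nodes: [44, 42, 19, 24]
Count of internal (non-leaf) nodes: 4


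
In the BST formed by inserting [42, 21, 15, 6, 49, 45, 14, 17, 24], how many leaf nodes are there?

Tree built from: [42, 21, 15, 6, 49, 45, 14, 17, 24]
Tree (level-order array): [42, 21, 49, 15, 24, 45, None, 6, 17, None, None, None, None, None, 14]
Rule: A leaf has 0 children.
Per-node child counts:
  node 42: 2 child(ren)
  node 21: 2 child(ren)
  node 15: 2 child(ren)
  node 6: 1 child(ren)
  node 14: 0 child(ren)
  node 17: 0 child(ren)
  node 24: 0 child(ren)
  node 49: 1 child(ren)
  node 45: 0 child(ren)
Matching nodes: [14, 17, 24, 45]
Count of leaf nodes: 4


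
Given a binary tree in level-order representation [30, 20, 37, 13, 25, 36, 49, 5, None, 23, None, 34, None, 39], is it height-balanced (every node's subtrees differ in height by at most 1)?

Tree (level-order array): [30, 20, 37, 13, 25, 36, 49, 5, None, 23, None, 34, None, 39]
Definition: a tree is height-balanced if, at every node, |h(left) - h(right)| <= 1 (empty subtree has height -1).
Bottom-up per-node check:
  node 5: h_left=-1, h_right=-1, diff=0 [OK], height=0
  node 13: h_left=0, h_right=-1, diff=1 [OK], height=1
  node 23: h_left=-1, h_right=-1, diff=0 [OK], height=0
  node 25: h_left=0, h_right=-1, diff=1 [OK], height=1
  node 20: h_left=1, h_right=1, diff=0 [OK], height=2
  node 34: h_left=-1, h_right=-1, diff=0 [OK], height=0
  node 36: h_left=0, h_right=-1, diff=1 [OK], height=1
  node 39: h_left=-1, h_right=-1, diff=0 [OK], height=0
  node 49: h_left=0, h_right=-1, diff=1 [OK], height=1
  node 37: h_left=1, h_right=1, diff=0 [OK], height=2
  node 30: h_left=2, h_right=2, diff=0 [OK], height=3
All nodes satisfy the balance condition.
Result: Balanced


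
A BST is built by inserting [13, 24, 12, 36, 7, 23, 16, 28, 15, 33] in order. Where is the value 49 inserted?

Starting tree (level order): [13, 12, 24, 7, None, 23, 36, None, None, 16, None, 28, None, 15, None, None, 33]
Insertion path: 13 -> 24 -> 36
Result: insert 49 as right child of 36
Final tree (level order): [13, 12, 24, 7, None, 23, 36, None, None, 16, None, 28, 49, 15, None, None, 33]


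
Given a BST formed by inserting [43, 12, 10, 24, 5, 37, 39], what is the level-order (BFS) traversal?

Tree insertion order: [43, 12, 10, 24, 5, 37, 39]
Tree (level-order array): [43, 12, None, 10, 24, 5, None, None, 37, None, None, None, 39]
BFS from the root, enqueuing left then right child of each popped node:
  queue [43] -> pop 43, enqueue [12], visited so far: [43]
  queue [12] -> pop 12, enqueue [10, 24], visited so far: [43, 12]
  queue [10, 24] -> pop 10, enqueue [5], visited so far: [43, 12, 10]
  queue [24, 5] -> pop 24, enqueue [37], visited so far: [43, 12, 10, 24]
  queue [5, 37] -> pop 5, enqueue [none], visited so far: [43, 12, 10, 24, 5]
  queue [37] -> pop 37, enqueue [39], visited so far: [43, 12, 10, 24, 5, 37]
  queue [39] -> pop 39, enqueue [none], visited so far: [43, 12, 10, 24, 5, 37, 39]
Result: [43, 12, 10, 24, 5, 37, 39]


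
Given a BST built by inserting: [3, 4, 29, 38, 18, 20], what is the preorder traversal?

Tree insertion order: [3, 4, 29, 38, 18, 20]
Tree (level-order array): [3, None, 4, None, 29, 18, 38, None, 20]
Preorder traversal: [3, 4, 29, 18, 20, 38]


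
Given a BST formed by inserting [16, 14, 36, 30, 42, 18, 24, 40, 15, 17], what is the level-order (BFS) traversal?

Tree insertion order: [16, 14, 36, 30, 42, 18, 24, 40, 15, 17]
Tree (level-order array): [16, 14, 36, None, 15, 30, 42, None, None, 18, None, 40, None, 17, 24]
BFS from the root, enqueuing left then right child of each popped node:
  queue [16] -> pop 16, enqueue [14, 36], visited so far: [16]
  queue [14, 36] -> pop 14, enqueue [15], visited so far: [16, 14]
  queue [36, 15] -> pop 36, enqueue [30, 42], visited so far: [16, 14, 36]
  queue [15, 30, 42] -> pop 15, enqueue [none], visited so far: [16, 14, 36, 15]
  queue [30, 42] -> pop 30, enqueue [18], visited so far: [16, 14, 36, 15, 30]
  queue [42, 18] -> pop 42, enqueue [40], visited so far: [16, 14, 36, 15, 30, 42]
  queue [18, 40] -> pop 18, enqueue [17, 24], visited so far: [16, 14, 36, 15, 30, 42, 18]
  queue [40, 17, 24] -> pop 40, enqueue [none], visited so far: [16, 14, 36, 15, 30, 42, 18, 40]
  queue [17, 24] -> pop 17, enqueue [none], visited so far: [16, 14, 36, 15, 30, 42, 18, 40, 17]
  queue [24] -> pop 24, enqueue [none], visited so far: [16, 14, 36, 15, 30, 42, 18, 40, 17, 24]
Result: [16, 14, 36, 15, 30, 42, 18, 40, 17, 24]


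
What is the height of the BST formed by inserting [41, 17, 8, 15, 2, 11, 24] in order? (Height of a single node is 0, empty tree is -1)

Insertion order: [41, 17, 8, 15, 2, 11, 24]
Tree (level-order array): [41, 17, None, 8, 24, 2, 15, None, None, None, None, 11]
Compute height bottom-up (empty subtree = -1):
  height(2) = 1 + max(-1, -1) = 0
  height(11) = 1 + max(-1, -1) = 0
  height(15) = 1 + max(0, -1) = 1
  height(8) = 1 + max(0, 1) = 2
  height(24) = 1 + max(-1, -1) = 0
  height(17) = 1 + max(2, 0) = 3
  height(41) = 1 + max(3, -1) = 4
Height = 4


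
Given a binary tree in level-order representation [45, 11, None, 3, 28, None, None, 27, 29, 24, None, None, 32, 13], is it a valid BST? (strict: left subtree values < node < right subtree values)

Level-order array: [45, 11, None, 3, 28, None, None, 27, 29, 24, None, None, 32, 13]
Validate using subtree bounds (lo, hi): at each node, require lo < value < hi,
then recurse left with hi=value and right with lo=value.
Preorder trace (stopping at first violation):
  at node 45 with bounds (-inf, +inf): OK
  at node 11 with bounds (-inf, 45): OK
  at node 3 with bounds (-inf, 11): OK
  at node 28 with bounds (11, 45): OK
  at node 27 with bounds (11, 28): OK
  at node 24 with bounds (11, 27): OK
  at node 13 with bounds (11, 24): OK
  at node 29 with bounds (28, 45): OK
  at node 32 with bounds (29, 45): OK
No violation found at any node.
Result: Valid BST


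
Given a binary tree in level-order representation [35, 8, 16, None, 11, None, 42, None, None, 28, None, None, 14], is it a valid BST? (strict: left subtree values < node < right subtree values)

Level-order array: [35, 8, 16, None, 11, None, 42, None, None, 28, None, None, 14]
Validate using subtree bounds (lo, hi): at each node, require lo < value < hi,
then recurse left with hi=value and right with lo=value.
Preorder trace (stopping at first violation):
  at node 35 with bounds (-inf, +inf): OK
  at node 8 with bounds (-inf, 35): OK
  at node 11 with bounds (8, 35): OK
  at node 16 with bounds (35, +inf): VIOLATION
Node 16 violates its bound: not (35 < 16 < +inf).
Result: Not a valid BST


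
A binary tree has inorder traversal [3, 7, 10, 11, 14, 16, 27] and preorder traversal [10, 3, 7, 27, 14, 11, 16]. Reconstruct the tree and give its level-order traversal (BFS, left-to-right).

Inorder:  [3, 7, 10, 11, 14, 16, 27]
Preorder: [10, 3, 7, 27, 14, 11, 16]
Algorithm: preorder visits root first, so consume preorder in order;
for each root, split the current inorder slice at that value into
left-subtree inorder and right-subtree inorder, then recurse.
Recursive splits:
  root=10; inorder splits into left=[3, 7], right=[11, 14, 16, 27]
  root=3; inorder splits into left=[], right=[7]
  root=7; inorder splits into left=[], right=[]
  root=27; inorder splits into left=[11, 14, 16], right=[]
  root=14; inorder splits into left=[11], right=[16]
  root=11; inorder splits into left=[], right=[]
  root=16; inorder splits into left=[], right=[]
Reconstructed level-order: [10, 3, 27, 7, 14, 11, 16]


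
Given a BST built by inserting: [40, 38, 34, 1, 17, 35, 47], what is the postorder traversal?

Tree insertion order: [40, 38, 34, 1, 17, 35, 47]
Tree (level-order array): [40, 38, 47, 34, None, None, None, 1, 35, None, 17]
Postorder traversal: [17, 1, 35, 34, 38, 47, 40]


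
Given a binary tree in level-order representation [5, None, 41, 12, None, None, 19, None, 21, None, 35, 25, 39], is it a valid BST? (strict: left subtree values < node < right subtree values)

Level-order array: [5, None, 41, 12, None, None, 19, None, 21, None, 35, 25, 39]
Validate using subtree bounds (lo, hi): at each node, require lo < value < hi,
then recurse left with hi=value and right with lo=value.
Preorder trace (stopping at first violation):
  at node 5 with bounds (-inf, +inf): OK
  at node 41 with bounds (5, +inf): OK
  at node 12 with bounds (5, 41): OK
  at node 19 with bounds (12, 41): OK
  at node 21 with bounds (19, 41): OK
  at node 35 with bounds (21, 41): OK
  at node 25 with bounds (21, 35): OK
  at node 39 with bounds (35, 41): OK
No violation found at any node.
Result: Valid BST


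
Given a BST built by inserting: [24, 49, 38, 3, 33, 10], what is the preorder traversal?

Tree insertion order: [24, 49, 38, 3, 33, 10]
Tree (level-order array): [24, 3, 49, None, 10, 38, None, None, None, 33]
Preorder traversal: [24, 3, 10, 49, 38, 33]


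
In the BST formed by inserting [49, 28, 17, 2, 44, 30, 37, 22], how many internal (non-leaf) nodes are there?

Tree built from: [49, 28, 17, 2, 44, 30, 37, 22]
Tree (level-order array): [49, 28, None, 17, 44, 2, 22, 30, None, None, None, None, None, None, 37]
Rule: An internal node has at least one child.
Per-node child counts:
  node 49: 1 child(ren)
  node 28: 2 child(ren)
  node 17: 2 child(ren)
  node 2: 0 child(ren)
  node 22: 0 child(ren)
  node 44: 1 child(ren)
  node 30: 1 child(ren)
  node 37: 0 child(ren)
Matching nodes: [49, 28, 17, 44, 30]
Count of internal (non-leaf) nodes: 5


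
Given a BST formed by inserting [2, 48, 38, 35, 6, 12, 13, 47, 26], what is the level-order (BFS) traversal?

Tree insertion order: [2, 48, 38, 35, 6, 12, 13, 47, 26]
Tree (level-order array): [2, None, 48, 38, None, 35, 47, 6, None, None, None, None, 12, None, 13, None, 26]
BFS from the root, enqueuing left then right child of each popped node:
  queue [2] -> pop 2, enqueue [48], visited so far: [2]
  queue [48] -> pop 48, enqueue [38], visited so far: [2, 48]
  queue [38] -> pop 38, enqueue [35, 47], visited so far: [2, 48, 38]
  queue [35, 47] -> pop 35, enqueue [6], visited so far: [2, 48, 38, 35]
  queue [47, 6] -> pop 47, enqueue [none], visited so far: [2, 48, 38, 35, 47]
  queue [6] -> pop 6, enqueue [12], visited so far: [2, 48, 38, 35, 47, 6]
  queue [12] -> pop 12, enqueue [13], visited so far: [2, 48, 38, 35, 47, 6, 12]
  queue [13] -> pop 13, enqueue [26], visited so far: [2, 48, 38, 35, 47, 6, 12, 13]
  queue [26] -> pop 26, enqueue [none], visited so far: [2, 48, 38, 35, 47, 6, 12, 13, 26]
Result: [2, 48, 38, 35, 47, 6, 12, 13, 26]


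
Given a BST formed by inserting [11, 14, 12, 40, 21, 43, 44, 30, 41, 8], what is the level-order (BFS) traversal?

Tree insertion order: [11, 14, 12, 40, 21, 43, 44, 30, 41, 8]
Tree (level-order array): [11, 8, 14, None, None, 12, 40, None, None, 21, 43, None, 30, 41, 44]
BFS from the root, enqueuing left then right child of each popped node:
  queue [11] -> pop 11, enqueue [8, 14], visited so far: [11]
  queue [8, 14] -> pop 8, enqueue [none], visited so far: [11, 8]
  queue [14] -> pop 14, enqueue [12, 40], visited so far: [11, 8, 14]
  queue [12, 40] -> pop 12, enqueue [none], visited so far: [11, 8, 14, 12]
  queue [40] -> pop 40, enqueue [21, 43], visited so far: [11, 8, 14, 12, 40]
  queue [21, 43] -> pop 21, enqueue [30], visited so far: [11, 8, 14, 12, 40, 21]
  queue [43, 30] -> pop 43, enqueue [41, 44], visited so far: [11, 8, 14, 12, 40, 21, 43]
  queue [30, 41, 44] -> pop 30, enqueue [none], visited so far: [11, 8, 14, 12, 40, 21, 43, 30]
  queue [41, 44] -> pop 41, enqueue [none], visited so far: [11, 8, 14, 12, 40, 21, 43, 30, 41]
  queue [44] -> pop 44, enqueue [none], visited so far: [11, 8, 14, 12, 40, 21, 43, 30, 41, 44]
Result: [11, 8, 14, 12, 40, 21, 43, 30, 41, 44]


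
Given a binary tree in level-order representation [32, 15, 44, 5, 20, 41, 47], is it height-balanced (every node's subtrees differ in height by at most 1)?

Tree (level-order array): [32, 15, 44, 5, 20, 41, 47]
Definition: a tree is height-balanced if, at every node, |h(left) - h(right)| <= 1 (empty subtree has height -1).
Bottom-up per-node check:
  node 5: h_left=-1, h_right=-1, diff=0 [OK], height=0
  node 20: h_left=-1, h_right=-1, diff=0 [OK], height=0
  node 15: h_left=0, h_right=0, diff=0 [OK], height=1
  node 41: h_left=-1, h_right=-1, diff=0 [OK], height=0
  node 47: h_left=-1, h_right=-1, diff=0 [OK], height=0
  node 44: h_left=0, h_right=0, diff=0 [OK], height=1
  node 32: h_left=1, h_right=1, diff=0 [OK], height=2
All nodes satisfy the balance condition.
Result: Balanced


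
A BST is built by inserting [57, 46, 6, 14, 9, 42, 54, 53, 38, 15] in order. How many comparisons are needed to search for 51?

Search path for 51: 57 -> 46 -> 54 -> 53
Found: False
Comparisons: 4


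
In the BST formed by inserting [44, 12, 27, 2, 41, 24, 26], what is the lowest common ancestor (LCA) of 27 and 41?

Tree insertion order: [44, 12, 27, 2, 41, 24, 26]
Tree (level-order array): [44, 12, None, 2, 27, None, None, 24, 41, None, 26]
In a BST, the LCA of p=27, q=41 is the first node v on the
root-to-leaf path with p <= v <= q (go left if both < v, right if both > v).
Walk from root:
  at 44: both 27 and 41 < 44, go left
  at 12: both 27 and 41 > 12, go right
  at 27: 27 <= 27 <= 41, this is the LCA
LCA = 27


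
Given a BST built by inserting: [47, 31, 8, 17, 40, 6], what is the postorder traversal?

Tree insertion order: [47, 31, 8, 17, 40, 6]
Tree (level-order array): [47, 31, None, 8, 40, 6, 17]
Postorder traversal: [6, 17, 8, 40, 31, 47]


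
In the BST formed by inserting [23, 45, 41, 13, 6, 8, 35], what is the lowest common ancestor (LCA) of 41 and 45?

Tree insertion order: [23, 45, 41, 13, 6, 8, 35]
Tree (level-order array): [23, 13, 45, 6, None, 41, None, None, 8, 35]
In a BST, the LCA of p=41, q=45 is the first node v on the
root-to-leaf path with p <= v <= q (go left if both < v, right if both > v).
Walk from root:
  at 23: both 41 and 45 > 23, go right
  at 45: 41 <= 45 <= 45, this is the LCA
LCA = 45


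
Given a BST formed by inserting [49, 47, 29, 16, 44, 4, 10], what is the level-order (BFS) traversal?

Tree insertion order: [49, 47, 29, 16, 44, 4, 10]
Tree (level-order array): [49, 47, None, 29, None, 16, 44, 4, None, None, None, None, 10]
BFS from the root, enqueuing left then right child of each popped node:
  queue [49] -> pop 49, enqueue [47], visited so far: [49]
  queue [47] -> pop 47, enqueue [29], visited so far: [49, 47]
  queue [29] -> pop 29, enqueue [16, 44], visited so far: [49, 47, 29]
  queue [16, 44] -> pop 16, enqueue [4], visited so far: [49, 47, 29, 16]
  queue [44, 4] -> pop 44, enqueue [none], visited so far: [49, 47, 29, 16, 44]
  queue [4] -> pop 4, enqueue [10], visited so far: [49, 47, 29, 16, 44, 4]
  queue [10] -> pop 10, enqueue [none], visited so far: [49, 47, 29, 16, 44, 4, 10]
Result: [49, 47, 29, 16, 44, 4, 10]


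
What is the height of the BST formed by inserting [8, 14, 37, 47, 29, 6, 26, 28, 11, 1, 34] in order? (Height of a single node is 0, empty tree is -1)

Insertion order: [8, 14, 37, 47, 29, 6, 26, 28, 11, 1, 34]
Tree (level-order array): [8, 6, 14, 1, None, 11, 37, None, None, None, None, 29, 47, 26, 34, None, None, None, 28]
Compute height bottom-up (empty subtree = -1):
  height(1) = 1 + max(-1, -1) = 0
  height(6) = 1 + max(0, -1) = 1
  height(11) = 1 + max(-1, -1) = 0
  height(28) = 1 + max(-1, -1) = 0
  height(26) = 1 + max(-1, 0) = 1
  height(34) = 1 + max(-1, -1) = 0
  height(29) = 1 + max(1, 0) = 2
  height(47) = 1 + max(-1, -1) = 0
  height(37) = 1 + max(2, 0) = 3
  height(14) = 1 + max(0, 3) = 4
  height(8) = 1 + max(1, 4) = 5
Height = 5


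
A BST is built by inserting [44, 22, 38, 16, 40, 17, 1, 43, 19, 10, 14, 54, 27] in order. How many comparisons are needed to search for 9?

Search path for 9: 44 -> 22 -> 16 -> 1 -> 10
Found: False
Comparisons: 5


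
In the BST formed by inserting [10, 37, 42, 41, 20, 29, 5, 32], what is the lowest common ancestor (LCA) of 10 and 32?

Tree insertion order: [10, 37, 42, 41, 20, 29, 5, 32]
Tree (level-order array): [10, 5, 37, None, None, 20, 42, None, 29, 41, None, None, 32]
In a BST, the LCA of p=10, q=32 is the first node v on the
root-to-leaf path with p <= v <= q (go left if both < v, right if both > v).
Walk from root:
  at 10: 10 <= 10 <= 32, this is the LCA
LCA = 10


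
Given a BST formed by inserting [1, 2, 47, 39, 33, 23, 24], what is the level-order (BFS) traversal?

Tree insertion order: [1, 2, 47, 39, 33, 23, 24]
Tree (level-order array): [1, None, 2, None, 47, 39, None, 33, None, 23, None, None, 24]
BFS from the root, enqueuing left then right child of each popped node:
  queue [1] -> pop 1, enqueue [2], visited so far: [1]
  queue [2] -> pop 2, enqueue [47], visited so far: [1, 2]
  queue [47] -> pop 47, enqueue [39], visited so far: [1, 2, 47]
  queue [39] -> pop 39, enqueue [33], visited so far: [1, 2, 47, 39]
  queue [33] -> pop 33, enqueue [23], visited so far: [1, 2, 47, 39, 33]
  queue [23] -> pop 23, enqueue [24], visited so far: [1, 2, 47, 39, 33, 23]
  queue [24] -> pop 24, enqueue [none], visited so far: [1, 2, 47, 39, 33, 23, 24]
Result: [1, 2, 47, 39, 33, 23, 24]


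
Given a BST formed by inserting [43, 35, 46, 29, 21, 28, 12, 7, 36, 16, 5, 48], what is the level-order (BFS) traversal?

Tree insertion order: [43, 35, 46, 29, 21, 28, 12, 7, 36, 16, 5, 48]
Tree (level-order array): [43, 35, 46, 29, 36, None, 48, 21, None, None, None, None, None, 12, 28, 7, 16, None, None, 5]
BFS from the root, enqueuing left then right child of each popped node:
  queue [43] -> pop 43, enqueue [35, 46], visited so far: [43]
  queue [35, 46] -> pop 35, enqueue [29, 36], visited so far: [43, 35]
  queue [46, 29, 36] -> pop 46, enqueue [48], visited so far: [43, 35, 46]
  queue [29, 36, 48] -> pop 29, enqueue [21], visited so far: [43, 35, 46, 29]
  queue [36, 48, 21] -> pop 36, enqueue [none], visited so far: [43, 35, 46, 29, 36]
  queue [48, 21] -> pop 48, enqueue [none], visited so far: [43, 35, 46, 29, 36, 48]
  queue [21] -> pop 21, enqueue [12, 28], visited so far: [43, 35, 46, 29, 36, 48, 21]
  queue [12, 28] -> pop 12, enqueue [7, 16], visited so far: [43, 35, 46, 29, 36, 48, 21, 12]
  queue [28, 7, 16] -> pop 28, enqueue [none], visited so far: [43, 35, 46, 29, 36, 48, 21, 12, 28]
  queue [7, 16] -> pop 7, enqueue [5], visited so far: [43, 35, 46, 29, 36, 48, 21, 12, 28, 7]
  queue [16, 5] -> pop 16, enqueue [none], visited so far: [43, 35, 46, 29, 36, 48, 21, 12, 28, 7, 16]
  queue [5] -> pop 5, enqueue [none], visited so far: [43, 35, 46, 29, 36, 48, 21, 12, 28, 7, 16, 5]
Result: [43, 35, 46, 29, 36, 48, 21, 12, 28, 7, 16, 5]


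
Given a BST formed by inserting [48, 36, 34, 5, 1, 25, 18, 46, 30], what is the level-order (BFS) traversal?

Tree insertion order: [48, 36, 34, 5, 1, 25, 18, 46, 30]
Tree (level-order array): [48, 36, None, 34, 46, 5, None, None, None, 1, 25, None, None, 18, 30]
BFS from the root, enqueuing left then right child of each popped node:
  queue [48] -> pop 48, enqueue [36], visited so far: [48]
  queue [36] -> pop 36, enqueue [34, 46], visited so far: [48, 36]
  queue [34, 46] -> pop 34, enqueue [5], visited so far: [48, 36, 34]
  queue [46, 5] -> pop 46, enqueue [none], visited so far: [48, 36, 34, 46]
  queue [5] -> pop 5, enqueue [1, 25], visited so far: [48, 36, 34, 46, 5]
  queue [1, 25] -> pop 1, enqueue [none], visited so far: [48, 36, 34, 46, 5, 1]
  queue [25] -> pop 25, enqueue [18, 30], visited so far: [48, 36, 34, 46, 5, 1, 25]
  queue [18, 30] -> pop 18, enqueue [none], visited so far: [48, 36, 34, 46, 5, 1, 25, 18]
  queue [30] -> pop 30, enqueue [none], visited so far: [48, 36, 34, 46, 5, 1, 25, 18, 30]
Result: [48, 36, 34, 46, 5, 1, 25, 18, 30]


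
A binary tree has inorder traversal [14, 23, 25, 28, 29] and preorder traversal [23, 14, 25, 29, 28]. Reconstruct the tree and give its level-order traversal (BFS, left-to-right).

Inorder:  [14, 23, 25, 28, 29]
Preorder: [23, 14, 25, 29, 28]
Algorithm: preorder visits root first, so consume preorder in order;
for each root, split the current inorder slice at that value into
left-subtree inorder and right-subtree inorder, then recurse.
Recursive splits:
  root=23; inorder splits into left=[14], right=[25, 28, 29]
  root=14; inorder splits into left=[], right=[]
  root=25; inorder splits into left=[], right=[28, 29]
  root=29; inorder splits into left=[28], right=[]
  root=28; inorder splits into left=[], right=[]
Reconstructed level-order: [23, 14, 25, 29, 28]


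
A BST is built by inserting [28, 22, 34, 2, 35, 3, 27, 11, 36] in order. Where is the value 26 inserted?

Starting tree (level order): [28, 22, 34, 2, 27, None, 35, None, 3, None, None, None, 36, None, 11]
Insertion path: 28 -> 22 -> 27
Result: insert 26 as left child of 27
Final tree (level order): [28, 22, 34, 2, 27, None, 35, None, 3, 26, None, None, 36, None, 11]


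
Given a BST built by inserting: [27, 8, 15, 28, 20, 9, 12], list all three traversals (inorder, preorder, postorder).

Tree insertion order: [27, 8, 15, 28, 20, 9, 12]
Tree (level-order array): [27, 8, 28, None, 15, None, None, 9, 20, None, 12]
Inorder (L, root, R): [8, 9, 12, 15, 20, 27, 28]
Preorder (root, L, R): [27, 8, 15, 9, 12, 20, 28]
Postorder (L, R, root): [12, 9, 20, 15, 8, 28, 27]


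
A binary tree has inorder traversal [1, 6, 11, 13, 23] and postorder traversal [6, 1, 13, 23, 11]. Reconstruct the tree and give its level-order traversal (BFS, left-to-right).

Inorder:   [1, 6, 11, 13, 23]
Postorder: [6, 1, 13, 23, 11]
Algorithm: postorder visits root last, so walk postorder right-to-left;
each value is the root of the current inorder slice — split it at that
value, recurse on the right subtree first, then the left.
Recursive splits:
  root=11; inorder splits into left=[1, 6], right=[13, 23]
  root=23; inorder splits into left=[13], right=[]
  root=13; inorder splits into left=[], right=[]
  root=1; inorder splits into left=[], right=[6]
  root=6; inorder splits into left=[], right=[]
Reconstructed level-order: [11, 1, 23, 6, 13]


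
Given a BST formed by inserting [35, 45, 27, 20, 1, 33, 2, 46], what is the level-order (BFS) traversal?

Tree insertion order: [35, 45, 27, 20, 1, 33, 2, 46]
Tree (level-order array): [35, 27, 45, 20, 33, None, 46, 1, None, None, None, None, None, None, 2]
BFS from the root, enqueuing left then right child of each popped node:
  queue [35] -> pop 35, enqueue [27, 45], visited so far: [35]
  queue [27, 45] -> pop 27, enqueue [20, 33], visited so far: [35, 27]
  queue [45, 20, 33] -> pop 45, enqueue [46], visited so far: [35, 27, 45]
  queue [20, 33, 46] -> pop 20, enqueue [1], visited so far: [35, 27, 45, 20]
  queue [33, 46, 1] -> pop 33, enqueue [none], visited so far: [35, 27, 45, 20, 33]
  queue [46, 1] -> pop 46, enqueue [none], visited so far: [35, 27, 45, 20, 33, 46]
  queue [1] -> pop 1, enqueue [2], visited so far: [35, 27, 45, 20, 33, 46, 1]
  queue [2] -> pop 2, enqueue [none], visited so far: [35, 27, 45, 20, 33, 46, 1, 2]
Result: [35, 27, 45, 20, 33, 46, 1, 2]


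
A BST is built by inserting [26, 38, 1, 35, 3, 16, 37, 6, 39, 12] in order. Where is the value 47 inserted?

Starting tree (level order): [26, 1, 38, None, 3, 35, 39, None, 16, None, 37, None, None, 6, None, None, None, None, 12]
Insertion path: 26 -> 38 -> 39
Result: insert 47 as right child of 39
Final tree (level order): [26, 1, 38, None, 3, 35, 39, None, 16, None, 37, None, 47, 6, None, None, None, None, None, None, 12]


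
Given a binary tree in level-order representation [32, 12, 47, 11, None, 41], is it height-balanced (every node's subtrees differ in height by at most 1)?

Tree (level-order array): [32, 12, 47, 11, None, 41]
Definition: a tree is height-balanced if, at every node, |h(left) - h(right)| <= 1 (empty subtree has height -1).
Bottom-up per-node check:
  node 11: h_left=-1, h_right=-1, diff=0 [OK], height=0
  node 12: h_left=0, h_right=-1, diff=1 [OK], height=1
  node 41: h_left=-1, h_right=-1, diff=0 [OK], height=0
  node 47: h_left=0, h_right=-1, diff=1 [OK], height=1
  node 32: h_left=1, h_right=1, diff=0 [OK], height=2
All nodes satisfy the balance condition.
Result: Balanced


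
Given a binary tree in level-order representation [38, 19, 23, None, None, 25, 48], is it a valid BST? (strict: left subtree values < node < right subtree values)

Level-order array: [38, 19, 23, None, None, 25, 48]
Validate using subtree bounds (lo, hi): at each node, require lo < value < hi,
then recurse left with hi=value and right with lo=value.
Preorder trace (stopping at first violation):
  at node 38 with bounds (-inf, +inf): OK
  at node 19 with bounds (-inf, 38): OK
  at node 23 with bounds (38, +inf): VIOLATION
Node 23 violates its bound: not (38 < 23 < +inf).
Result: Not a valid BST
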